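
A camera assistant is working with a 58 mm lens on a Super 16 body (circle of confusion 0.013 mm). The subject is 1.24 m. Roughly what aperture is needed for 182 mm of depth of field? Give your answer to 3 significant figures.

f/16

Write h = H − f = f²/(N·c). The thin-lens limits are Dn = s·h/(h + (s−f)) and Df = s·h/(h − (s−f)), so DoF = Df − Dn = 2·s·(s−f)·h / (h² − (s−f)²).
That is a quadratic in h: DoF·h² − 2·s·(s−f)·h − DoF·(s−f)² = 0 ⇒ h = (s−f)·(s + √(s² + DoF²)) / DoF = 1182 × (1240 + √(1240² + 182²)) / 182 = 1182 × (1240 + 1253.29) / 182 ≈ 16193 mm.
Then N = f²/(c·h) = 58² / (0.013 × 16193) = 3364 / 210.50 ≈ 16.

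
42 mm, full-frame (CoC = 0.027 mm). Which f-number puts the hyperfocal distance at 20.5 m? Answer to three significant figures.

f/3.19

Rearrange H = f²/(N·c) + f for N: N = f² / ((H − f)·c).
N = 42² / ((20500 − 42) × 0.027) = 1764 / 552.4 ≈ 3.19.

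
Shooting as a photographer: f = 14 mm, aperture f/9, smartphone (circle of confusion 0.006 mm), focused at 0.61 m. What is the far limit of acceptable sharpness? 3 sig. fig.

Hyperfocal distance H = f²/(N·c) + f = 14²/(9 × 0.006) + 14 = 196/0.054 + 14 ≈ 3643.6 mm ≈ 3.644 m.
Far limit Df = s·(H − f)/(H − s) = 610 × (3643.6 − 14) / (3643.6 − 610) = 610 × 3629.6 / 3033.6 ≈ 729.84 mm ≈ 0.730 m.

0.730 m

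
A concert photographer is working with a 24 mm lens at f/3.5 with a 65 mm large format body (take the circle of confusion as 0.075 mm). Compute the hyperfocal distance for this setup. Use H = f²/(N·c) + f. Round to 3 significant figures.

Hyperfocal distance H = f²/(N·c) + f = 24²/(3.5 × 0.075) + 24 = 576/0.2625 + 24 ≈ 2218.3 mm ≈ 2.22 m.

2.22 m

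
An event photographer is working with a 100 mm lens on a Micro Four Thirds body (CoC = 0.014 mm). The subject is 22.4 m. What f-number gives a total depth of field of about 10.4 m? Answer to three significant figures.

f/7.07

Write h = H − f = f²/(N·c). The thin-lens limits are Dn = s·h/(h + (s−f)) and Df = s·h/(h − (s−f)), so DoF = Df − Dn = 2·s·(s−f)·h / (h² − (s−f)²).
That is a quadratic in h: DoF·h² − 2·s·(s−f)·h − DoF·(s−f)² = 0 ⇒ h = (s−f)·(s + √(s² + DoF²)) / DoF = 22300 × (22400 + √(22400² + 10400²)) / 10400 = 22300 × (22400 + 24696.6) / 10400 ≈ 100986 mm.
Then N = f²/(c·h) = 100² / (0.014 × 100986) = 10000 / 1413.8 ≈ 7.07.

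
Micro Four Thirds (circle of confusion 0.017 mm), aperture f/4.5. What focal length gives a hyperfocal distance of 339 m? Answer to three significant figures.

161 mm

From H = f²/(N·c) + f, with f ≪ H: f ≈ √(H·N·c) = √(339000 × 4.5 × 0.017) = √25934 ≈ 161.0 mm.
The +f correction barely moves this — solving exactly, f² + N·c·f − N·c·H = 0 ⇒ f = (−N·c + √((N·c)² + 4·N·c·H))/2 = (−0.0765 + √103734)/2 ≈ 161.00 mm, so f ≈ 161 mm.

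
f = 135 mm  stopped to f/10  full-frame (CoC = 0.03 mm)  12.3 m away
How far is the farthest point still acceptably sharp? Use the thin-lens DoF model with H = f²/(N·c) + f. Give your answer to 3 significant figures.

Hyperfocal distance H = f²/(N·c) + f = 135²/(10 × 0.03) + 135 = 18225/0.3 + 135 ≈ 60885.0 mm ≈ 60.88 m.
Far limit Df = s·(H − f)/(H − s) = 12300 × (60885.0 − 135) / (60885.0 − 12300) = 12300 × 60750.0 / 48585.0 ≈ 15380 mm ≈ 15.4 m.

15.4 m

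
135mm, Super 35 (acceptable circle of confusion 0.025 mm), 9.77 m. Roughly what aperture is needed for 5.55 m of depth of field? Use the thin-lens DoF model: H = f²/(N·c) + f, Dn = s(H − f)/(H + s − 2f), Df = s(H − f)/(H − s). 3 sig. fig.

Write h = H − f = f²/(N·c). The thin-lens limits are Dn = s·h/(h + (s−f)) and Df = s·h/(h − (s−f)), so DoF = Df − Dn = 2·s·(s−f)·h / (h² − (s−f)²).
That is a quadratic in h: DoF·h² − 2·s·(s−f)·h − DoF·(s−f)² = 0 ⇒ h = (s−f)·(s + √(s² + DoF²)) / DoF = 9635 × (9770 + √(9770² + 5550²)) / 5550 = 9635 × (9770 + 11236.3) / 5550 ≈ 36468 mm.
Then N = f²/(c·h) = 135² / (0.025 × 36468) = 18225 / 911.69 ≈ 20.

f/20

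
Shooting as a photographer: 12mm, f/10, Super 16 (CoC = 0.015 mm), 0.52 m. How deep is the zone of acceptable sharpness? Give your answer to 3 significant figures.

0.764 m

Hyperfocal distance H = f²/(N·c) + f = 12²/(10 × 0.015) + 12 = 144/0.15 + 12 ≈ 972.0 mm ≈ 0.972 m.
Near limit Dn = s·(H − f)/(H + s − 2f) = 520 × (972.0 − 12) / (972.0 + 520 − 2 × 12) = 520 × 960.0 / 1468.0 ≈ 340.05 mm.
Far limit Df = s·(H − f)/(H − s) = 520 × (972.0 − 12) / (972.0 − 520) = 520 × 960.0 / 452.0 ≈ 1104.42 mm.
Depth of field = Df − Dn = 1104.42 − 340.05 ≈ 764.37 mm ≈ 0.764 m.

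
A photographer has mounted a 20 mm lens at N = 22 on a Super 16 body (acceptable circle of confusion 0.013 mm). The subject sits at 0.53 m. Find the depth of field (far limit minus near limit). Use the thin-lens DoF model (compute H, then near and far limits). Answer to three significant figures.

446 mm

Hyperfocal distance H = f²/(N·c) + f = 20²/(22 × 0.013) + 20 = 400/0.286 + 20 ≈ 1418.6 mm ≈ 1.419 m.
Near limit Dn = s·(H − f)/(H + s − 2f) = 530 × (1418.6 − 20) / (1418.6 + 530 − 2 × 20) = 530 × 1398.6 / 1908.6 ≈ 388.38 mm.
Far limit Df = s·(H − f)/(H − s) = 530 × (1418.6 − 20) / (1418.6 − 530) = 530 × 1398.6 / 888.6 ≈ 834.19 mm.
Depth of field = Df − Dn = 834.19 − 388.38 ≈ 445.81 mm.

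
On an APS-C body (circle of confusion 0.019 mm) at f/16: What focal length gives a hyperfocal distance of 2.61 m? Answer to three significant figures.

From H = f²/(N·c) + f, with f ≪ H: f ≈ √(H·N·c) = √(2610 × 16 × 0.019) = √793.44 ≈ 28.17 mm.
Exact: f² + N·c·f − N·c·H = 0 ⇒ f = (−N·c + √((N·c)² + 4·N·c·H))/2 = (−0.304 + √3173.9)/2 ≈ 28.016 mm ≈ 28.0 mm.

28.0 mm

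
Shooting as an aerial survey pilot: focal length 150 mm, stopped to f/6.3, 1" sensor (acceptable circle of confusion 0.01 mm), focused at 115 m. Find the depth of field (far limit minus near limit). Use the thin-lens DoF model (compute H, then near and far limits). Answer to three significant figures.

82.5 m

Hyperfocal distance H = f²/(N·c) + f = 150²/(6.3 × 0.01) + 150 = 22500/0.063 + 150 ≈ 357292.9 mm ≈ 357.3 m.
Near limit Dn = s·(H − f)/(H + s − 2f) = 115000 × (357292.9 − 150) / (357292.9 + 115000 − 2 × 150) = 115000 × 357142.9 / 471992.9 ≈ 87017 mm.
Far limit Df = s·(H − f)/(H − s) = 115000 × (357292.9 − 150) / (357292.9 − 115000) = 115000 × 357142.9 / 242292.9 ≈ 169512 mm.
Depth of field = Df − Dn = 169512 − 87017 ≈ 82495 mm ≈ 82.5 m.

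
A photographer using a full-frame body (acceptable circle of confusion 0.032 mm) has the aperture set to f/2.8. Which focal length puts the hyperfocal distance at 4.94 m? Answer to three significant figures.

21.0 mm

From H = f²/(N·c) + f, with f ≪ H: f ≈ √(H·N·c) = √(4940 × 2.8 × 0.032) = √442.62 ≈ 21.04 mm.
The +f correction barely moves this — solving exactly, f² + N·c·f − N·c·H = 0 ⇒ f = (−N·c + √((N·c)² + 4·N·c·H))/2 = (−0.0896 + √1770.5)/2 ≈ 20.994 mm, so f ≈ 21.0 mm.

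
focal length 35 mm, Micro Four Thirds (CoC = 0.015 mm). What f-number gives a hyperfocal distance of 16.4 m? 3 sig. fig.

f/4.99

Rearrange H = f²/(N·c) + f for N: N = f² / ((H − f)·c).
N = 35² / ((16400 − 35) × 0.015) = 1225 / 245.5 ≈ 4.99.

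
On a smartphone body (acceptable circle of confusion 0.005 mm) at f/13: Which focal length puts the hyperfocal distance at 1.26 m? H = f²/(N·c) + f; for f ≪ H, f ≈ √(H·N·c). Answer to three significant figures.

From H = f²/(N·c) + f, with f ≪ H: f ≈ √(H·N·c) = √(1260 × 13 × 0.005) = √81.900 ≈ 9.050 mm.
Exact: f² + N·c·f − N·c·H = 0 ⇒ f = (−N·c + √((N·c)² + 4·N·c·H))/2 = (−0.065 + √327.60)/2 ≈ 9.0174 mm ≈ 9.02 mm.

9.02 mm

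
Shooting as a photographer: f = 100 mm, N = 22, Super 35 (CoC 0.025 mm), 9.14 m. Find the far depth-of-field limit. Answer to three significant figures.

18.2 m

Hyperfocal distance H = f²/(N·c) + f = 100²/(22 × 0.025) + 100 = 10000/0.55 + 100 ≈ 18281.8 mm ≈ 18.28 m.
Far limit Df = s·(H − f)/(H − s) = 9140 × (18281.8 − 100) / (18281.8 − 9140) = 9140 × 18181.8 / 9141.8 ≈ 18178 mm ≈ 18.2 m.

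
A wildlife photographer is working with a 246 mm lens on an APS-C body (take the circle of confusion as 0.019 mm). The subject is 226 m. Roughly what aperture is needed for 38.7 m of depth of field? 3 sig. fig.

f/1.20

Write h = H − f = f²/(N·c). The thin-lens limits are Dn = s·h/(h + (s−f)) and Df = s·h/(h − (s−f)), so DoF = Df − Dn = 2·s·(s−f)·h / (h² − (s−f)²).
That is a quadratic in h: DoF·h² − 2·s·(s−f)·h − DoF·(s−f)² = 0 ⇒ h = (s−f)·(s + √(s² + DoF²)) / DoF = 225754 × (226000 + √(226000² + 38700²)) / 38700 = 225754 × (226000 + 229290) / 38700 ≈ 2655903 mm.
Then N = f²/(c·h) = 246² / (0.019 × 2655903) = 60516 / 50462 ≈ 1.20.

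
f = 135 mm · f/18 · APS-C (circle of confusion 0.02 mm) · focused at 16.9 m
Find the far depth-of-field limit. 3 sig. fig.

Hyperfocal distance H = f²/(N·c) + f = 135²/(18 × 0.02) + 135 = 18225/0.36 + 135 ≈ 50760.0 mm ≈ 50.76 m.
Far limit Df = s·(H − f)/(H − s) = 16900 × (50760.0 − 135) / (50760.0 − 16900) = 16900 × 50625.0 / 33860.0 ≈ 25268 mm ≈ 25.3 m.

25.3 m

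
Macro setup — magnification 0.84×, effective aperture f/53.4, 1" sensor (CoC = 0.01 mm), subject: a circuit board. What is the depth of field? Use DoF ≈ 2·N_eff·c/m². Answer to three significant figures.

At magnification m, DoF ≈ 2·N_eff·c/m² = 2 × 53.4 × 0.01 / 0.84² = 1.068 / 0.7056 ≈ 1.51 mm.

1.51 mm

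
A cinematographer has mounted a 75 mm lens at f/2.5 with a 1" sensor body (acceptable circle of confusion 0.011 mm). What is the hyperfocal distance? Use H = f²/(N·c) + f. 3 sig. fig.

Hyperfocal distance H = f²/(N·c) + f = 75²/(2.5 × 0.011) + 75 = 5625/0.0275 + 75 ≈ 204620.5 mm ≈ 205 m.

205 m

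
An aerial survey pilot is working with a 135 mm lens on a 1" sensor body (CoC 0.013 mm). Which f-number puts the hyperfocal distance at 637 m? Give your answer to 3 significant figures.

Rearrange H = f²/(N·c) + f for N: N = f² / ((H − f)·c).
N = 135² / ((637000 − 135) × 0.013) = 18225 / 8279 ≈ 2.20.

f/2.20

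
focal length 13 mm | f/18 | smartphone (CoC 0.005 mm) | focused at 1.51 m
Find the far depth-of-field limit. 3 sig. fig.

Hyperfocal distance H = f²/(N·c) + f = 13²/(18 × 0.005) + 13 = 169/0.09 + 13 ≈ 1890.8 mm ≈ 1.891 m.
Far limit Df = s·(H − f)/(H − s) = 1510 × (1890.8 − 13) / (1890.8 − 1510) = 1510 × 1877.8 / 380.8 ≈ 7446.5 mm ≈ 7.45 m.

7.45 m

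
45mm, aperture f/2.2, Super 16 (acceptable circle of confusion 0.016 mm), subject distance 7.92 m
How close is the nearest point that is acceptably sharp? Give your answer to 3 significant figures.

6.97 m

Hyperfocal distance H = f²/(N·c) + f = 45²/(2.2 × 0.016) + 45 = 2025/0.0352 + 45 ≈ 57573.4 mm ≈ 57.57 m.
Near limit Dn = s·(H − f)/(H + s − 2f) = 7920 × (57573.4 − 45) / (57573.4 + 7920 − 2 × 45) = 7920 × 57528.4 / 65403.4 ≈ 6966.4 mm ≈ 6.97 m.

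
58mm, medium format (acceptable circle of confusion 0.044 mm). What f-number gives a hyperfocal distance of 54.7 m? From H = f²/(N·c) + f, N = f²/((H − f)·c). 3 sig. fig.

Rearrange H = f²/(N·c) + f for N: N = f² / ((H − f)·c).
N = 58² / ((54700 − 58) × 0.044) = 3364 / 2404 ≈ 1.40.

f/1.40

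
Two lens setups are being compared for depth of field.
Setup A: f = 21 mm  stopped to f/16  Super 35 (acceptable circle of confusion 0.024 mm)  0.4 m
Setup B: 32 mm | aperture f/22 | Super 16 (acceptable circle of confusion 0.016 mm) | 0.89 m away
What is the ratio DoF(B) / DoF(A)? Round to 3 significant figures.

1.94

Setup A: H = 21²/(16×0.024) + 21 ≈ 1169.4 mm; DoF = Df − Dn = 597.03 − 300.75 ≈ 296.28 mm.
Setup B: H = 32²/(22×0.016) + 32 ≈ 2941.1 mm; DoF = Df − Dn = 1262.30 − 687.29 ≈ 575.01 mm.
Ratio = 575.01 / 296.28 ≈ 1.94.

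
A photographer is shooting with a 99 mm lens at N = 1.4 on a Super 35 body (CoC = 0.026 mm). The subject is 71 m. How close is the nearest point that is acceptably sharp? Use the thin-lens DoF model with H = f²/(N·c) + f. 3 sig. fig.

Hyperfocal distance H = f²/(N·c) + f = 99²/(1.4 × 0.026) + 99 = 9801/0.0364 + 99 ≈ 269357.2 mm ≈ 269.4 m.
Near limit Dn = s·(H − f)/(H + s − 2f) = 71000 × (269357.2 − 99) / (269357.2 + 71000 − 2 × 99) = 71000 × 269258.2 / 340159.2 ≈ 56201 mm ≈ 56.2 m.

56.2 m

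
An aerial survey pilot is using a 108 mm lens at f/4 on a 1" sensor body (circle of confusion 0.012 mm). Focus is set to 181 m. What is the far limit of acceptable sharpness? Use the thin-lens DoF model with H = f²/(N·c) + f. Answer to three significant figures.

Hyperfocal distance H = f²/(N·c) + f = 108²/(4 × 0.012) + 108 = 11664/0.048 + 108 ≈ 243108.0 mm ≈ 243.1 m.
Far limit Df = s·(H − f)/(H − s) = 181000 × (243108.0 − 108) / (243108.0 − 181000) = 181000 × 243000.0 / 62108.0 ≈ 708170 mm ≈ 708 m.

708 m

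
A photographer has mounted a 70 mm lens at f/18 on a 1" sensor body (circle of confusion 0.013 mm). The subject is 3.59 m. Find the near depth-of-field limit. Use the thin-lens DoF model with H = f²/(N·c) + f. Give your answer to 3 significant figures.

3.07 m

Hyperfocal distance H = f²/(N·c) + f = 70²/(18 × 0.013) + 70 = 4900/0.234 + 70 ≈ 21010.2 mm ≈ 21.01 m.
Near limit Dn = s·(H − f)/(H + s − 2f) = 3590 × (21010.2 − 70) / (21010.2 + 3590 − 2 × 70) = 3590 × 20940.2 / 24460.2 ≈ 3073.4 mm ≈ 3.07 m.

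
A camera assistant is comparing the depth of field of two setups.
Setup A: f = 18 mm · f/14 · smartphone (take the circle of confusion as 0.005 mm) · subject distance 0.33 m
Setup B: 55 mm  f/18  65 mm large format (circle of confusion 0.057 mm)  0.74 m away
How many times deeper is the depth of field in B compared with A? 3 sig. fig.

Setup A: H = 18²/(14×0.005) + 18 ≈ 4646.6 mm; DoF = Df − Dn = 353.852 − 309.160 ≈ 44.692 mm.
Setup B: H = 55²/(18×0.057) + 55 ≈ 3003.3 mm; DoF = Df − Dn = 963.96 − 600.49 ≈ 363.47 mm.
Ratio = 363.47 / 44.692 ≈ 8.13.

8.13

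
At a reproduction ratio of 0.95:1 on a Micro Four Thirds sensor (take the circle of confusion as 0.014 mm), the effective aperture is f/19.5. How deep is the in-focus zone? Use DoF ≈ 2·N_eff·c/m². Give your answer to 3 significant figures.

0.605 mm

At magnification m, DoF ≈ 2·N_eff·c/m² = 2 × 19.5 × 0.014 / 0.95² = 0.546 / 0.9025 ≈ 0.605 mm.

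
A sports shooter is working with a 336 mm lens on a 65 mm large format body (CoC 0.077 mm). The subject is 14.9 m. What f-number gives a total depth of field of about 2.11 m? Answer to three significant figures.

f/7.09

Write h = H − f = f²/(N·c). The thin-lens limits are Dn = s·h/(h + (s−f)) and Df = s·h/(h − (s−f)), so DoF = Df − Dn = 2·s·(s−f)·h / (h² − (s−f)²).
That is a quadratic in h: DoF·h² − 2·s·(s−f)·h − DoF·(s−f)² = 0 ⇒ h = (s−f)·(s + √(s² + DoF²)) / DoF = 14564 × (14900 + √(14900² + 2110²)) / 2110 = 14564 × (14900 + 15048.7) / 2110 ≈ 206717 mm.
Then N = f²/(c·h) = 336² / (0.077 × 206717) = 112896 / 15917 ≈ 7.09.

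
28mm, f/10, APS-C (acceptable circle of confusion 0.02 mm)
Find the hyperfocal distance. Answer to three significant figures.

Hyperfocal distance H = f²/(N·c) + f = 28²/(10 × 0.02) + 28 = 784/0.2 + 28 ≈ 3948.0 mm ≈ 3.95 m.

3.95 m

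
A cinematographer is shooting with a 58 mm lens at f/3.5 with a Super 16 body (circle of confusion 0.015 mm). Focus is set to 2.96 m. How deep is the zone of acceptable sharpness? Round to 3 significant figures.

269 mm

Hyperfocal distance H = f²/(N·c) + f = 58²/(3.5 × 0.015) + 58 = 3364/0.0525 + 58 ≈ 64134.2 mm ≈ 64.13 m.
Near limit Dn = s·(H − f)/(H + s − 2f) = 2960 × (64134.2 − 58) / (64134.2 + 2960 − 2 × 58) = 2960 × 64076.2 / 66978.2 ≈ 2831.75 mm.
Far limit Df = s·(H − f)/(H − s) = 2960 × (64134.2 − 58) / (64134.2 − 2960) = 2960 × 64076.2 / 61174.2 ≈ 3100.42 mm.
Depth of field = Df − Dn = 3100.42 − 2831.75 ≈ 268.67 mm.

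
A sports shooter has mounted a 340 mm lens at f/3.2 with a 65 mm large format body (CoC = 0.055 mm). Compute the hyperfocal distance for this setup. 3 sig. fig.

Hyperfocal distance H = f²/(N·c) + f = 340²/(3.2 × 0.055) + 340 = 115600/0.176 + 340 ≈ 657158.2 mm ≈ 657 m.

657 m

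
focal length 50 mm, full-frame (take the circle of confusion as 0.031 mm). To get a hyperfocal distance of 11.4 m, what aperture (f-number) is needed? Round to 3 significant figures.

Rearrange H = f²/(N·c) + f for N: N = f² / ((H − f)·c).
N = 50² / ((11400 − 50) × 0.031) = 2500 / 351.9 ≈ 7.11.

f/7.11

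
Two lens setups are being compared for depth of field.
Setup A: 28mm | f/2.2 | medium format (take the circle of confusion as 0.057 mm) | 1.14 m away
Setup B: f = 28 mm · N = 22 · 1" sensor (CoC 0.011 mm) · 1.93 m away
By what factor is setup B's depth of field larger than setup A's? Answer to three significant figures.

Setup A: H = 28²/(2.2×0.057) + 28 ≈ 6280.0 mm; DoF = Df − Dn = 1386.63 − 967.85 ≈ 418.78 mm.
Setup B: H = 28²/(22×0.011) + 28 ≈ 3267.7 mm; DoF = Df − Dn = 4674.2 − 1216.1 ≈ 3458.1 mm.
Ratio = 3458.1 / 418.78 ≈ 8.26.

8.26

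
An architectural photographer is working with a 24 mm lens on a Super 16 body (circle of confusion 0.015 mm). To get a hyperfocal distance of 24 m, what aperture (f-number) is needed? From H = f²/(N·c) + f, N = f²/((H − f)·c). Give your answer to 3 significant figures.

Rearrange H = f²/(N·c) + f for N: N = f² / ((H − f)·c).
N = 24² / ((24000 − 24) × 0.015) = 576 / 359.6 ≈ 1.60.

f/1.60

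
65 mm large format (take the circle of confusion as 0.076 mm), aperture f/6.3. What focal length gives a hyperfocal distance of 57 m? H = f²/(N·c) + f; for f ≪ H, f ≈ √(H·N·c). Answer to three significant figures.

From H = f²/(N·c) + f, with f ≪ H: f ≈ √(H·N·c) = √(57000 × 6.3 × 0.076) = √27292 ≈ 165.2 mm.
The +f correction barely moves this — solving exactly, f² + N·c·f − N·c·H = 0 ⇒ f = (−N·c + √((N·c)² + 4·N·c·H))/2 = (−0.4788 + √109167)/2 ≈ 164.96 mm, so f ≈ 165 mm.

165 mm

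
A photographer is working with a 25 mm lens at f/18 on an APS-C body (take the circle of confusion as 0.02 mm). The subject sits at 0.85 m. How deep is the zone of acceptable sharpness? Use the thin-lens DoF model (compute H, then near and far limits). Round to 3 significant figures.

Hyperfocal distance H = f²/(N·c) + f = 25²/(18 × 0.02) + 25 = 625/0.36 + 25 ≈ 1761.1 mm ≈ 1.761 m.
Near limit Dn = s·(H − f)/(H + s − 2f) = 850 × (1761.1 − 25) / (1761.1 + 850 − 2 × 25) = 850 × 1736.1 / 2561.1 ≈ 576.2 mm.
Far limit Df = s·(H − f)/(H − s) = 850 × (1761.1 − 25) / (1761.1 − 850) = 850 × 1736.1 / 911.1 ≈ 1619.7 mm.
Depth of field = Df − Dn = 1619.7 − 576.2 ≈ 1043.5 mm ≈ 1.04 m.

1.04 m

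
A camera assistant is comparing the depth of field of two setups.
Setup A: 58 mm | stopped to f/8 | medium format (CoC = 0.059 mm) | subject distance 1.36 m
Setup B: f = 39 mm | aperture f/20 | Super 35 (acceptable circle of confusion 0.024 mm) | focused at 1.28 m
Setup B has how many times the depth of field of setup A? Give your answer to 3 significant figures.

2.30

Setup A: H = 58²/(8×0.059) + 58 ≈ 7185.1 mm; DoF = Df − Dn = 1663.98 − 1149.93 ≈ 514.05 mm.
Setup B: H = 39²/(20×0.024) + 39 ≈ 3207.8 mm; DoF = Df − Dn = 2104.0 − 919.8 ≈ 1184.2 mm.
Ratio = 1184.2 / 514.05 ≈ 2.30.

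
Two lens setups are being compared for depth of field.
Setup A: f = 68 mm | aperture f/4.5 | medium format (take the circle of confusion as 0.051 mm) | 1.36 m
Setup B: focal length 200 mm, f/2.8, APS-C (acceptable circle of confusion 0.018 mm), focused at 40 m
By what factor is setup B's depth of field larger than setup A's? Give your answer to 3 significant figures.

Setup A: H = 68²/(4.5×0.051) + 68 ≈ 20216.1 mm; DoF = Df − Dn = 1453.19 − 1278.05 ≈ 175.14 mm.
Setup B: H = 200²/(2.8×0.018) + 200 ≈ 793850.8 mm; DoF = Df − Dn = 42111.8 − 38089.9 ≈ 4021.9 mm.
Ratio = 4021.9 / 175.14 ≈ 23.0.

23.0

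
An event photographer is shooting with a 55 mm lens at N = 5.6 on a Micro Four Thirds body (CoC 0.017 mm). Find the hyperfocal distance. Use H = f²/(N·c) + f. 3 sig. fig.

Hyperfocal distance H = f²/(N·c) + f = 55²/(5.6 × 0.017) + 55 = 3025/0.0952 + 55 ≈ 31830.2 mm ≈ 31.8 m.

31.8 m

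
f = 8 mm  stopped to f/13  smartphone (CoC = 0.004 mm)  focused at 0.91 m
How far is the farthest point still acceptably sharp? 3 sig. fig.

Hyperfocal distance H = f²/(N·c) + f = 8²/(13 × 0.004) + 8 = 64/0.052 + 8 ≈ 1238.8 mm ≈ 1.239 m.
Far limit Df = s·(H − f)/(H − s) = 910 × (1238.8 − 8) / (1238.8 − 910) = 910 × 1230.8 / 328.8 ≈ 3406.6 mm ≈ 3.41 m.

3.41 m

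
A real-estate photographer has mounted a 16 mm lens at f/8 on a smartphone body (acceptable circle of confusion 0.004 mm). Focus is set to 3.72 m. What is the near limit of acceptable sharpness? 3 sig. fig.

2.54 m

Hyperfocal distance H = f²/(N·c) + f = 16²/(8 × 0.004) + 16 = 256/0.032 + 16 ≈ 8016.0 mm ≈ 8.016 m.
Near limit Dn = s·(H − f)/(H + s − 2f) = 3720 × (8016.0 − 16) / (8016.0 + 3720 − 2 × 16) = 3720 × 8000.0 / 11704.0 ≈ 2542.7 mm ≈ 2.54 m.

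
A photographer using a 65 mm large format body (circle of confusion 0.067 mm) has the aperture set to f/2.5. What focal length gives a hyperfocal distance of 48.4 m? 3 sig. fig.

90.0 mm

From H = f²/(N·c) + f, with f ≪ H: f ≈ √(H·N·c) = √(48400 × 2.5 × 0.067) = √8107.0 ≈ 90.04 mm.
The +f correction barely moves this — solving exactly, f² + N·c·f − N·c·H = 0 ⇒ f = (−N·c + √((N·c)² + 4·N·c·H))/2 = (−0.1675 + √32428)/2 ≈ 89.955 mm, so f ≈ 90.0 mm.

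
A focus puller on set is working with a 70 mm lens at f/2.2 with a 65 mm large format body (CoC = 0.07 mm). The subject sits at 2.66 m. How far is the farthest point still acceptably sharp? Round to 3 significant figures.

2.90 m

Hyperfocal distance H = f²/(N·c) + f = 70²/(2.2 × 0.07) + 70 = 4900/0.154 + 70 ≈ 31888.2 mm ≈ 31.89 m.
Far limit Df = s·(H − f)/(H − s) = 2660 × (31888.2 − 70) / (31888.2 − 2660) = 2660 × 31818.2 / 29228.2 ≈ 2895.7 mm ≈ 2.90 m.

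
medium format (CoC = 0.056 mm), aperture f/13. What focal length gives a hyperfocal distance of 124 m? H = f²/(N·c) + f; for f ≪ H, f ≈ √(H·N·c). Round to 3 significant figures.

From H = f²/(N·c) + f, with f ≪ H: f ≈ √(H·N·c) = √(124000 × 13 × 0.056) = √90272 ≈ 300.5 mm.
Exact: f² + N·c·f − N·c·H = 0 ⇒ f = (−N·c + √((N·c)² + 4·N·c·H))/2 = (−0.728 + √361089)/2 ≈ 300.09 mm ≈ 300 mm.

300 mm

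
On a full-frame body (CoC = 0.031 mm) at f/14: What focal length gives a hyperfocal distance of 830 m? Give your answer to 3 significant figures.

From H = f²/(N·c) + f, with f ≪ H: f ≈ √(H·N·c) = √(830000 × 14 × 0.031) = √360220 ≈ 600.2 mm.
The +f correction barely moves this — solving exactly, f² + N·c·f − N·c·H = 0 ⇒ f = (−N·c + √((N·c)² + 4·N·c·H))/2 = (−0.434 + √1440880)/2 ≈ 599.97 mm, so f ≈ 600 mm.

600 mm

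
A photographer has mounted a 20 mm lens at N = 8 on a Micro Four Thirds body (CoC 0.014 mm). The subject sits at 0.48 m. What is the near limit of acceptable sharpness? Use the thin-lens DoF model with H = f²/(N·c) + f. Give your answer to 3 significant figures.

425 mm

Hyperfocal distance H = f²/(N·c) + f = 20²/(8 × 0.014) + 20 = 400/0.112 + 20 ≈ 3591.4 mm ≈ 3.591 m.
Near limit Dn = s·(H − f)/(H + s − 2f) = 480 × (3591.4 − 20) / (3591.4 + 480 − 2 × 20) = 480 × 3571.4 / 4031.4 ≈ 425.23 mm.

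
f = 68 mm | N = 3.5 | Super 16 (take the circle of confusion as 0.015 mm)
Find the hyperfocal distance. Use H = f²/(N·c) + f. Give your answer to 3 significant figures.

Hyperfocal distance H = f²/(N·c) + f = 68²/(3.5 × 0.015) + 68 = 4624/0.0525 + 68 ≈ 88144.2 mm ≈ 88.1 m.

88.1 m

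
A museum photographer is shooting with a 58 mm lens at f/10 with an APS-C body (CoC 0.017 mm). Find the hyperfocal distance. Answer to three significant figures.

Hyperfocal distance H = f²/(N·c) + f = 58²/(10 × 0.017) + 58 = 3364/0.17 + 58 ≈ 19846.2 mm ≈ 19.8 m.

19.8 m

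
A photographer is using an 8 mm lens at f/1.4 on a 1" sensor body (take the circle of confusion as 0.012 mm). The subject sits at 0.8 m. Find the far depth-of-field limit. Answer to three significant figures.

Hyperfocal distance H = f²/(N·c) + f = 8²/(1.4 × 0.012) + 8 = 64/0.0168 + 8 ≈ 3817.5 mm ≈ 3.818 m.
Far limit Df = s·(H − f)/(H − s) = 800 × (3817.5 − 8) / (3817.5 − 800) = 800 × 3809.5 / 3017.5 ≈ 1010.0 mm ≈ 1.01 m.

1.01 m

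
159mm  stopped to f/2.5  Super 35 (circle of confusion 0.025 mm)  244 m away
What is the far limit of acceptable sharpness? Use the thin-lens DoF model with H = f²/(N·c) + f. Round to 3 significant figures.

614 m

Hyperfocal distance H = f²/(N·c) + f = 159²/(2.5 × 0.025) + 159 = 25281/0.0625 + 159 ≈ 404655.0 mm ≈ 404.7 m.
Far limit Df = s·(H − f)/(H − s) = 244000 × (404655.0 − 159) / (404655.0 − 244000) = 244000 × 404496.0 / 160655.0 ≈ 614341 mm ≈ 614 m.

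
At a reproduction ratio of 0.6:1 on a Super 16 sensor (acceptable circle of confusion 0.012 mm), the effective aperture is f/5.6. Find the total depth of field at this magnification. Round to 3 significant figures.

At magnification m, DoF ≈ 2·N_eff·c/m² = 2 × 5.6 × 0.012 / 0.6² = 0.1344 / 0.36 ≈ 0.373 mm.

0.373 mm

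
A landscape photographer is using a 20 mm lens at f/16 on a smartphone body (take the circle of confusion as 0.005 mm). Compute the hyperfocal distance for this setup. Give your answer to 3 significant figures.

Hyperfocal distance H = f²/(N·c) + f = 20²/(16 × 0.005) + 20 = 400/0.08 + 20 ≈ 5020.0 mm ≈ 5.02 m.

5.02 m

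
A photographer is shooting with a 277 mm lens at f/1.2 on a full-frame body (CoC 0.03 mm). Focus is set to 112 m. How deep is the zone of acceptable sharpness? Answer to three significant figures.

Hyperfocal distance H = f²/(N·c) + f = 277²/(1.2 × 0.03) + 277 = 76729/0.036 + 277 ≈ 2131638.1 mm ≈ 2132 m.
Near limit Dn = s·(H − f)/(H + s − 2f) = 112000 × (2131638.1 − 277) / (2131638.1 + 112000 − 2 × 277) = 112000 × 2131361.1 / 2243084.1 ≈ 106422 mm.
Far limit Df = s·(H − f)/(H − s) = 112000 × (2131638.1 − 277) / (2131638.1 − 112000) = 112000 × 2131361.1 / 2019638.1 ≈ 118196 mm.
Depth of field = Df − Dn = 118196 − 106422 ≈ 11774 mm ≈ 11.8 m.

11.8 m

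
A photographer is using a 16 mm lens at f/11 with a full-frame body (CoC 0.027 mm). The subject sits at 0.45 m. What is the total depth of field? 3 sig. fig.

Hyperfocal distance H = f²/(N·c) + f = 16²/(11 × 0.027) + 16 = 256/0.297 + 16 ≈ 878.0 mm ≈ 0.878 m.
Near limit Dn = s·(H − f)/(H + s − 2f) = 450 × (878.0 − 16) / (878.0 + 450 − 2 × 16) = 450 × 862.0 / 1296.0 ≈ 299.30 mm.
Far limit Df = s·(H − f)/(H − s) = 450 × (878.0 − 16) / (878.0 − 450) = 450 × 862.0 / 428.0 ≈ 906.36 mm.
Depth of field = Df − Dn = 906.36 − 299.30 ≈ 607.06 mm ≈ 0.607 m.

0.607 m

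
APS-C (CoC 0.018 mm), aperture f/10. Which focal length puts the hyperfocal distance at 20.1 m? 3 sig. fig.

60.1 mm

From H = f²/(N·c) + f, with f ≪ H: f ≈ √(H·N·c) = √(20100 × 10 × 0.018) = √3618.0 ≈ 60.15 mm.
Exact: f² + N·c·f − N·c·H = 0 ⇒ f = (−N·c + √((N·c)² + 4·N·c·H))/2 = (−0.18 + √14472)/2 ≈ 60.060 mm ≈ 60.1 mm.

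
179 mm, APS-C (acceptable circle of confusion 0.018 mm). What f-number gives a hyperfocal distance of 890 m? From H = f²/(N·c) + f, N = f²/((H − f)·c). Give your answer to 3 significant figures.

Rearrange H = f²/(N·c) + f for N: N = f² / ((H − f)·c).
N = 179² / ((890000 − 179) × 0.018) = 32041 / 16017 ≈ 2.00.

f/2.00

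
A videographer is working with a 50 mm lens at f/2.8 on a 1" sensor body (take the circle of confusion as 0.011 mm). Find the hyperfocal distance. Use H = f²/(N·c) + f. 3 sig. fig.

Hyperfocal distance H = f²/(N·c) + f = 50²/(2.8 × 0.011) + 50 = 2500/0.0308 + 50 ≈ 81218.8 mm ≈ 81.2 m.

81.2 m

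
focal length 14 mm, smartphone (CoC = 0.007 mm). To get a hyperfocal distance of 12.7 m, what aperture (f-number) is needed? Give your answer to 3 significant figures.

Rearrange H = f²/(N·c) + f for N: N = f² / ((H − f)·c).
N = 14² / ((12700 − 14) × 0.007) = 196 / 88.80 ≈ 2.21.

f/2.21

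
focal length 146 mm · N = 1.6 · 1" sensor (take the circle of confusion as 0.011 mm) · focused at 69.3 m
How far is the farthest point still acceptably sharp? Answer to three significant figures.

Hyperfocal distance H = f²/(N·c) + f = 146²/(1.6 × 0.011) + 146 = 21316/0.0176 + 146 ≈ 1211282.4 mm ≈ 1211 m.
Far limit Df = s·(H − f)/(H − s) = 69300 × (1211282.4 − 146) / (1211282.4 − 69300) = 69300 × 1211136.4 / 1141982.4 ≈ 73497 mm ≈ 73.5 m.

73.5 m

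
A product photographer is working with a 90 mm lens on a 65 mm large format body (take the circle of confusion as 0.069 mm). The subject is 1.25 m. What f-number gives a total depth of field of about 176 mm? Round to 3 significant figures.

f/7.09

Write h = H − f = f²/(N·c). The thin-lens limits are Dn = s·h/(h + (s−f)) and Df = s·h/(h − (s−f)), so DoF = Df − Dn = 2·s·(s−f)·h / (h² − (s−f)²).
That is a quadratic in h: DoF·h² − 2·s·(s−f)·h − DoF·(s−f)² = 0 ⇒ h = (s−f)·(s + √(s² + DoF²)) / DoF = 1160 × (1250 + √(1250² + 176²)) / 176 = 1160 × (1250 + 1262.33) / 176 ≈ 16559 mm.
Then N = f²/(c·h) = 90² / (0.069 × 16559) = 8100 / 1142.5 ≈ 7.09.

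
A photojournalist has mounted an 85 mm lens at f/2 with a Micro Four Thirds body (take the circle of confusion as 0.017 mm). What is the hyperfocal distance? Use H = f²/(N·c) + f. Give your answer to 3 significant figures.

Hyperfocal distance H = f²/(N·c) + f = 85²/(2 × 0.017) + 85 = 7225/0.034 + 85 ≈ 212585.0 mm ≈ 213 m.

213 m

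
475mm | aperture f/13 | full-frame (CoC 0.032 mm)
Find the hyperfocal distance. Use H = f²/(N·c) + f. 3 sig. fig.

543 m

Hyperfocal distance H = f²/(N·c) + f = 475²/(13 × 0.032) + 475 = 225625/0.416 + 475 ≈ 542842.8 mm ≈ 543 m.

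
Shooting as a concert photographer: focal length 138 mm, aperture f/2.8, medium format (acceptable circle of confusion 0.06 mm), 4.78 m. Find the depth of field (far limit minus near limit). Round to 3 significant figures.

392 mm

Hyperfocal distance H = f²/(N·c) + f = 138²/(2.8 × 0.06) + 138 = 19044/0.168 + 138 ≈ 113495.1 mm ≈ 113.5 m.
Near limit Dn = s·(H − f)/(H + s − 2f) = 4780 × (113495.1 − 138) / (113495.1 + 4780 − 2 × 138) = 4780 × 113357.1 / 117999.1 ≈ 4591.96 mm.
Far limit Df = s·(H − f)/(H − s) = 4780 × (113495.1 − 138) / (113495.1 − 4780) = 4780 × 113357.1 / 108715.1 ≈ 4984.10 mm.
Depth of field = Df − Dn = 4984.10 − 4591.96 ≈ 392.14 mm.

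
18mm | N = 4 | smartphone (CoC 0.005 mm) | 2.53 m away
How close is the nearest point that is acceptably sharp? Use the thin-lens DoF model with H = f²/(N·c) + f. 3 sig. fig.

2.19 m

Hyperfocal distance H = f²/(N·c) + f = 18²/(4 × 0.005) + 18 = 324/0.02 + 18 ≈ 16218.0 mm ≈ 16.22 m.
Near limit Dn = s·(H − f)/(H + s − 2f) = 2530 × (16218.0 − 18) / (16218.0 + 2530 − 2 × 18) = 2530 × 16200.0 / 18712.0 ≈ 2190.4 mm ≈ 2.19 m.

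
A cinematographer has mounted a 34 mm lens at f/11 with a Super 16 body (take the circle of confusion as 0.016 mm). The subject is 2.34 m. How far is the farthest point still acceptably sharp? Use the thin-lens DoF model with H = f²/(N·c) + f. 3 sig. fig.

3.61 m

Hyperfocal distance H = f²/(N·c) + f = 34²/(11 × 0.016) + 34 = 1156/0.176 + 34 ≈ 6602.2 mm ≈ 6.602 m.
Far limit Df = s·(H − f)/(H − s) = 2340 × (6602.2 − 34) / (6602.2 − 2340) = 2340 × 6568.2 / 4262.2 ≈ 3606.0 mm ≈ 3.61 m.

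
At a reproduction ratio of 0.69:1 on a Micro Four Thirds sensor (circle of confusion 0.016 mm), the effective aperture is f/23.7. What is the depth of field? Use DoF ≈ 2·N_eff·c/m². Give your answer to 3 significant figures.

1.59 mm

At magnification m, DoF ≈ 2·N_eff·c/m² = 2 × 23.7 × 0.016 / 0.69² = 0.7584 / 0.4761 ≈ 1.59 mm.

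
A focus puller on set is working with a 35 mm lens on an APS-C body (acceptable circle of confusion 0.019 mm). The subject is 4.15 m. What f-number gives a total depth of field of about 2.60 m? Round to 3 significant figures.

Write h = H − f = f²/(N·c). The thin-lens limits are Dn = s·h/(h + (s−f)) and Df = s·h/(h − (s−f)), so DoF = Df − Dn = 2·s·(s−f)·h / (h² − (s−f)²).
That is a quadratic in h: DoF·h² − 2·s·(s−f)·h − DoF·(s−f)² = 0 ⇒ h = (s−f)·(s + √(s² + DoF²)) / DoF = 4115 × (4150 + √(4150² + 2600²)) / 2600 = 4115 × (4150 + 4897.19) / 2600 ≈ 14319 mm.
Then N = f²/(c·h) = 35² / (0.019 × 14319) = 1225 / 272.06 ≈ 4.50.

f/4.50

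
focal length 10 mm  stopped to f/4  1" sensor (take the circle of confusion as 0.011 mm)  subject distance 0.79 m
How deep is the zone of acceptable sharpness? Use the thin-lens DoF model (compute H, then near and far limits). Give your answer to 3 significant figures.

Hyperfocal distance H = f²/(N·c) + f = 10²/(4 × 0.011) + 10 = 100/0.044 + 10 ≈ 2282.7 mm ≈ 2.283 m.
Near limit Dn = s·(H − f)/(H + s − 2f) = 790 × (2282.7 − 10) / (2282.7 + 790 − 2 × 10) = 790 × 2272.7 / 3052.7 ≈ 588.15 mm.
Far limit Df = s·(H − f)/(H − s) = 790 × (2282.7 − 10) / (2282.7 − 790) = 790 × 2272.7 / 1492.7 ≈ 1202.80 mm.
Depth of field = Df − Dn = 1202.80 − 588.15 ≈ 614.65 mm ≈ 0.615 m.

0.615 m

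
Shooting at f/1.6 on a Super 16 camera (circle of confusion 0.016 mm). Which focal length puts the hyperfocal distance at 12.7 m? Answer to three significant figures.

18.0 mm

From H = f²/(N·c) + f, with f ≪ H: f ≈ √(H·N·c) = √(12700 × 1.6 × 0.016) = √325.12 ≈ 18.03 mm.
The +f correction barely moves this — solving exactly, f² + N·c·f − N·c·H = 0 ⇒ f = (−N·c + √((N·c)² + 4·N·c·H))/2 = (−0.0256 + √1300.5)/2 ≈ 18.018 mm, so f ≈ 18.0 mm.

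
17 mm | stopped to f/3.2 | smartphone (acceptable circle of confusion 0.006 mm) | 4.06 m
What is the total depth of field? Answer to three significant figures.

2.35 m

Hyperfocal distance H = f²/(N·c) + f = 17²/(3.2 × 0.006) + 17 = 289/0.0192 + 17 ≈ 15069.1 mm ≈ 15.07 m.
Near limit Dn = s·(H − f)/(H + s − 2f) = 4060 × (15069.1 − 17) / (15069.1 + 4060 − 2 × 17) = 4060 × 15052.1 / 19095.1 ≈ 3200.4 mm.
Far limit Df = s·(H − f)/(H − s) = 4060 × (15069.1 − 17) / (15069.1 − 4060) = 4060 × 15052.1 / 11009.1 ≈ 5551.0 mm.
Depth of field = Df − Dn = 5551.0 − 3200.4 ≈ 2350.6 mm ≈ 2.35 m.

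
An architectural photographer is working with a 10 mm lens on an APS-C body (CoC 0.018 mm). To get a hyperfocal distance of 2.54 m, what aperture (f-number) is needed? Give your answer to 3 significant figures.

f/2.20

Rearrange H = f²/(N·c) + f for N: N = f² / ((H − f)·c).
N = 10² / ((2540 − 10) × 0.018) = 100 / 45.54 ≈ 2.20.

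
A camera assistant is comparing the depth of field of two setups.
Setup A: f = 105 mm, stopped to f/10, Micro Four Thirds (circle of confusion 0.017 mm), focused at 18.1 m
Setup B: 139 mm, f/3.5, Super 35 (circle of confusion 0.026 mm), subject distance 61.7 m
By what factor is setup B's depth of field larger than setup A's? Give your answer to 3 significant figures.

Setup A: H = 105²/(10×0.017) + 105 ≈ 64957.9 mm; DoF = Df − Dn = 25051 − 14169 ≈ 10882 mm.
Setup B: H = 139²/(3.5×0.026) + 139 ≈ 212457.7 mm; DoF = Df − Dn = 86895 − 47831 ≈ 39064 mm.
Ratio = 39064 / 10882 ≈ 3.59.

3.59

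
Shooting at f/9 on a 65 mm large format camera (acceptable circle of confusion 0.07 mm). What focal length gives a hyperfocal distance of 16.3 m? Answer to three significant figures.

101 mm

From H = f²/(N·c) + f, with f ≪ H: f ≈ √(H·N·c) = √(16300 × 9 × 0.07) = √10269 ≈ 101.3 mm.
The +f correction barely moves this — solving exactly, f² + N·c·f − N·c·H = 0 ⇒ f = (−N·c + √((N·c)² + 4·N·c·H))/2 = (−0.63 + √41076)/2 ≈ 101.02 mm, so f ≈ 101 mm.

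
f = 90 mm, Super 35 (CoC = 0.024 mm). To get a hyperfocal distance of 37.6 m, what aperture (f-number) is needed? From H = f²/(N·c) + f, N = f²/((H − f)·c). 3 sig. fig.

f/9

Rearrange H = f²/(N·c) + f for N: N = f² / ((H − f)·c).
N = 90² / ((37600 − 90) × 0.024) = 8100 / 900.2 ≈ 9.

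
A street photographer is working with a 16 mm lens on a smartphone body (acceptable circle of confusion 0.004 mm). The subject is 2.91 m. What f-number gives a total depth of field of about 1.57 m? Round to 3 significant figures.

f/5.59

Write h = H − f = f²/(N·c). The thin-lens limits are Dn = s·h/(h + (s−f)) and Df = s·h/(h − (s−f)), so DoF = Df − Dn = 2·s·(s−f)·h / (h² − (s−f)²).
That is a quadratic in h: DoF·h² − 2·s·(s−f)·h − DoF·(s−f)² = 0 ⇒ h = (s−f)·(s + √(s² + DoF²)) / DoF = 2894 × (2910 + √(2910² + 1570²)) / 1570 = 2894 × (2910 + 3306.51) / 1570 ≈ 11459 mm.
Then N = f²/(c·h) = 16² / (0.004 × 11459) = 256 / 45.836 ≈ 5.59.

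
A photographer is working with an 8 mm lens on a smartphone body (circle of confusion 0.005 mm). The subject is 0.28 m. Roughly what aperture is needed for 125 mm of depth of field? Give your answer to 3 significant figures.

Write h = H − f = f²/(N·c). The thin-lens limits are Dn = s·h/(h + (s−f)) and Df = s·h/(h − (s−f)), so DoF = Df − Dn = 2·s·(s−f)·h / (h² − (s−f)²).
That is a quadratic in h: DoF·h² − 2·s·(s−f)·h − DoF·(s−f)² = 0 ⇒ h = (s−f)·(s + √(s² + DoF²)) / DoF = 272 × (280 + √(280² + 125²)) / 125 = 272 × (280 + 306.635) / 125 ≈ 1276.5 mm.
Then N = f²/(c·h) = 8² / (0.005 × 1276.5) = 64 / 6.3826 ≈ 10.

f/10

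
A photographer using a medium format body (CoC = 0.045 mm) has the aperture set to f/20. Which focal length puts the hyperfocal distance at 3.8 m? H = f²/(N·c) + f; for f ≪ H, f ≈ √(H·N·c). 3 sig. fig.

58.0 mm

From H = f²/(N·c) + f, with f ≪ H: f ≈ √(H·N·c) = √(3800 × 20 × 0.045) = √3420.0 ≈ 58.48 mm.
Exact: f² + N·c·f − N·c·H = 0 ⇒ f = (−N·c + √((N·c)² + 4·N·c·H))/2 = (−0.9 + √13681)/2 ≈ 58.032 mm ≈ 58.0 mm.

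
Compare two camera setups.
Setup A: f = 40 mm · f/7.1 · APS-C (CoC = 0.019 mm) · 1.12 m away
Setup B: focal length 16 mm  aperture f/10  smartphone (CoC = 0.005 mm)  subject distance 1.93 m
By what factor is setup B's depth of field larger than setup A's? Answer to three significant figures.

8.16

Setup A: H = 40²/(7.1×0.019) + 40 ≈ 11900.6 mm; DoF = Df − Dn = 1232.20 − 1026.53 ≈ 205.67 mm.
Setup B: H = 16²/(10×0.005) + 16 ≈ 5136.0 mm; DoF = Df − Dn = 3082.2 − 1404.8 ≈ 1677.4 mm.
Ratio = 1677.4 / 205.67 ≈ 8.16.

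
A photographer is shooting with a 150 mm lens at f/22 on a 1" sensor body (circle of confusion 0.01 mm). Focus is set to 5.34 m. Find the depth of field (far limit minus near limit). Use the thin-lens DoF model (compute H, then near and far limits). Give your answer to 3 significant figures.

Hyperfocal distance H = f²/(N·c) + f = 150²/(22 × 0.01) + 150 = 22500/0.22 + 150 ≈ 102422.7 mm ≈ 102.4 m.
Near limit Dn = s·(H − f)/(H + s − 2f) = 5340 × (102422.7 − 150) / (102422.7 + 5340 − 2 × 150) = 5340 × 102272.7 / 107462.7 ≈ 5082.10 mm.
Far limit Df = s·(H − f)/(H − s) = 5340 × (102422.7 − 150) / (102422.7 − 5340) = 5340 × 102272.7 / 97082.7 ≈ 5625.47 mm.
Depth of field = Df − Dn = 5625.47 − 5082.10 ≈ 543.37 mm ≈ 0.543 m.

0.543 m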